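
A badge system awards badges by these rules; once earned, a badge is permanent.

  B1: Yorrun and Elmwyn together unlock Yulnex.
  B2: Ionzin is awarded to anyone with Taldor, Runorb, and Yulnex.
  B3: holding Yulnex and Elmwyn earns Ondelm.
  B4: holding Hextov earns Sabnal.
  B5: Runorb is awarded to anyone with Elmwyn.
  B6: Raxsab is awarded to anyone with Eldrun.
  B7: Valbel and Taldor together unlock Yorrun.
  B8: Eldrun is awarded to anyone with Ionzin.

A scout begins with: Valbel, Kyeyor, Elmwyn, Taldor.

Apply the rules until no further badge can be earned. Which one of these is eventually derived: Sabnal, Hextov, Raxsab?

Raxsab

With Valbel and Taldor, Yorrun is earned (B7).
With Elmwyn, Runorb is earned (B5).
With Yorrun and Elmwyn, Yulnex is earned (B1).
With Taldor, Runorb, and Yulnex, Ionzin is earned (B2).
With Ionzin, Eldrun is earned (B8).
With Eldrun, Raxsab is earned (B6).
No rule produces Hextov, and it is not given. Sabnal would need Hextov (B4), but Hextov is never earned.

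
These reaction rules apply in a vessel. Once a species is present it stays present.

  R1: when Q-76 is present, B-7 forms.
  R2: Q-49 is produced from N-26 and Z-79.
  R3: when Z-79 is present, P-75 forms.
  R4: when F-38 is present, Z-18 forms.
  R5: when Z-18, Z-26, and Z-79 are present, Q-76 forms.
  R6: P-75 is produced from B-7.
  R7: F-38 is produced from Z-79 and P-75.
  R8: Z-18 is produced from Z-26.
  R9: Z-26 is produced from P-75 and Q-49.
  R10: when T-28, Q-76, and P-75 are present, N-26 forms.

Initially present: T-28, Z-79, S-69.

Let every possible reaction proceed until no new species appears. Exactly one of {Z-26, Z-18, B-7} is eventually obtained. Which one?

Z-18

Z-79 present → P-75 forms (R3).
Z-79 and P-75 present → F-38 forms (R7).
F-38 present → Z-18 forms (R4).
Z-26 would need P-75 and Q-49 (R9), but Q-49 never forms. B-7 would need Q-76 (R1), but Q-76 never forms.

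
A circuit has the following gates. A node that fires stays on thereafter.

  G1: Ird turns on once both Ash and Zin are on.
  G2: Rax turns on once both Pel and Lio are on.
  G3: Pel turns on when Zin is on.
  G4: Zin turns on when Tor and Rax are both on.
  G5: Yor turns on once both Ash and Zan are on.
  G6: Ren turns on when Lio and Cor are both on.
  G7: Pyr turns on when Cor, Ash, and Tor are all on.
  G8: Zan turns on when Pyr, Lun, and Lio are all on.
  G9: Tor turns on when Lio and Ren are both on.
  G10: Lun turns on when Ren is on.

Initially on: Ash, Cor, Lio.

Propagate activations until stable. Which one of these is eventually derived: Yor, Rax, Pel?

Lio and Cor are on, so Ren turns on (G6).
Lio and Ren are on, so Tor turns on (G9).
G10: Ren on → Lun on.
Cor, Ash, and Tor are on, so Pyr turns on (G7).
Pyr, Lun, and Lio are on, so Zan turns on (G8).
G5: Ash and Zan on → Yor on.
Pel would need Zin (G3), but Zin never turns on. Rax would need Pel and Lio (G2), but Pel never turns on.

Yor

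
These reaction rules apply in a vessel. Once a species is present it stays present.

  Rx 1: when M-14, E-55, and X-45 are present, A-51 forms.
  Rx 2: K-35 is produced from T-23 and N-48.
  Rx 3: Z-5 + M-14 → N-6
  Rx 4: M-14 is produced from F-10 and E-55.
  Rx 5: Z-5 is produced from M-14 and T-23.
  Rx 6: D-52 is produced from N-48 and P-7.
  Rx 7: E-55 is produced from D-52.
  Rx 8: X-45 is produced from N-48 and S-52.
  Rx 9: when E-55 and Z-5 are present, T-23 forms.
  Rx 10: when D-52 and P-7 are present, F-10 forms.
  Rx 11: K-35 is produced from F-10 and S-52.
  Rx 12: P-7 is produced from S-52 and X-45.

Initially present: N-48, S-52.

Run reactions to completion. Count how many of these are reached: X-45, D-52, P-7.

N-48 and S-52 present → X-45 forms (Rx 8).
S-52 and X-45 present → P-7 forms (Rx 12).
N-48 and P-7 present → D-52 forms (Rx 6).
X-45: reached.
D-52: reached.
P-7: reached.
All 3 are reached.

3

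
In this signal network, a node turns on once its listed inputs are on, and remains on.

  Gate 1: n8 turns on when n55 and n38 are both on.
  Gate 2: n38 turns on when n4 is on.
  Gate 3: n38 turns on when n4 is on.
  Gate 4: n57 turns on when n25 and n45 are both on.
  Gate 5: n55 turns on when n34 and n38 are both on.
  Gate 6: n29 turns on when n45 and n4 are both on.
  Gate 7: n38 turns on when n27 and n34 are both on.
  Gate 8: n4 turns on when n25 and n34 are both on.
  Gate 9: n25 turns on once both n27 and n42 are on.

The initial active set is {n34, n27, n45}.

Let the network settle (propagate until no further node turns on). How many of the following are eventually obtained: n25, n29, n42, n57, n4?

n25 would need n27 and n42 (Gate 9), but n42 never turns on.
n29 would need n45 and n4 (Gate 6), but n4 never turns on.
No rule produces n42, and it is not given.
n57 would need n25 and n45 (Gate 4), but n25 never turns on.
n4 would need n25 and n34 (Gate 8), but n25 never turns on.
None of the 5 are reached.

0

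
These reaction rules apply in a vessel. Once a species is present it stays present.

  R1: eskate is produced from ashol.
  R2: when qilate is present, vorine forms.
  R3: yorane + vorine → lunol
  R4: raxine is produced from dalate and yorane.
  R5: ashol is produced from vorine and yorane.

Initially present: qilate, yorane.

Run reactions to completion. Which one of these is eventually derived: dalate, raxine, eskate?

qilate present → vorine forms (R2).
vorine and yorane present → ashol forms (R5).
ashol present → eskate forms (R1).
No rule produces dalate, and it is not given. raxine would need dalate and yorane (R4), but dalate never forms.

eskate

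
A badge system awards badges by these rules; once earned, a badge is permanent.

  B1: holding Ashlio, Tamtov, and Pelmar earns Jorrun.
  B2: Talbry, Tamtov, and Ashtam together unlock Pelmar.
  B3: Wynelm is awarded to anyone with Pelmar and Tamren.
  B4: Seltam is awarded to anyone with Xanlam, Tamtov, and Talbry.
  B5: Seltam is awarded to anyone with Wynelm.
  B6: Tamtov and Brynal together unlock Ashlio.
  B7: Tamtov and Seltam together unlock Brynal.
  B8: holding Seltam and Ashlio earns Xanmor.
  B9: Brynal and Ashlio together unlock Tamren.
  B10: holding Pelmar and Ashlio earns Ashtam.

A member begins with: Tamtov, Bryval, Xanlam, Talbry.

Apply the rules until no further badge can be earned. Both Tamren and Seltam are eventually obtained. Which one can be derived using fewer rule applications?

Seltam

Seltam: With Xanlam, Tamtov, and Talbry, Seltam is earned (B4). [1 rule application]
Tamren: With Xanlam, Tamtov, and Talbry, Seltam is earned (B4). With Tamtov and Seltam, Brynal is earned (B7). With Tamtov and Brynal, Ashlio is earned (B6). With Brynal and Ashlio, Tamren is earned (B9). [4 rule applications]
Seltam needs fewer.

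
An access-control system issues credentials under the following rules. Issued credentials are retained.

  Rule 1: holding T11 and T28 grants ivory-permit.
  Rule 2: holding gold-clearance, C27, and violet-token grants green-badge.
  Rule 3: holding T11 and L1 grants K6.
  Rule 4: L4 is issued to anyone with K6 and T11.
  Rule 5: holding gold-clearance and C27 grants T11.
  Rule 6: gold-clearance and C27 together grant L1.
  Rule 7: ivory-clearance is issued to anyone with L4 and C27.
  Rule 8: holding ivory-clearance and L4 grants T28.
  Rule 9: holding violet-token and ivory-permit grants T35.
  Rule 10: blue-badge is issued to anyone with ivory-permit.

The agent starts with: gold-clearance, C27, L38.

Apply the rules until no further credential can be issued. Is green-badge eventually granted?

green-badge would need gold-clearance, C27, and violet-token (Rule 2), but violet-token is never granted.

No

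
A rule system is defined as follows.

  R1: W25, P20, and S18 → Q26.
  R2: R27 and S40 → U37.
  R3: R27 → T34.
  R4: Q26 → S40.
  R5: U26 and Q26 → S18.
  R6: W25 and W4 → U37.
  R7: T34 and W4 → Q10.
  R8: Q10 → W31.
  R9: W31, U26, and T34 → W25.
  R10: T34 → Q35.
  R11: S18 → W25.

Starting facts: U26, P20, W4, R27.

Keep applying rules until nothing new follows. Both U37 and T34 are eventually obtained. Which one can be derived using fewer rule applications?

T34: R27 holds, so T34 follows (R3). [1 rule application]
U37: R27 holds, so T34 follows (R3). From T34 and W4, R7 gives Q10. Q10 holds, so W31 follows (R8). W31, U26, and T34 hold, so W25 follows (R9). W25 and W4 hold, so U37 follows (R6). [5 rule applications]
T34 needs fewer.

T34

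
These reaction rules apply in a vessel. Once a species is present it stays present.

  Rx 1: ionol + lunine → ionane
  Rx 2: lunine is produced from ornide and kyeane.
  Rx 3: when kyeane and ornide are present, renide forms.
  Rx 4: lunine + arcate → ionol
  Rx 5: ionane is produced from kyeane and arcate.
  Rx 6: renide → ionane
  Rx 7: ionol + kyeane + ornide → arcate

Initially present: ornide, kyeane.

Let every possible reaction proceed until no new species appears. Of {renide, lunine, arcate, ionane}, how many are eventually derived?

3

kyeane and ornide present → renide forms (Rx 3).
ornide and kyeane present → lunine forms (Rx 2).
renide present → ionane forms (Rx 6).
renide: reached.
lunine: reached.
arcate would need ionol, kyeane, and ornide (Rx 7), but ionol never forms.
ionane: reached.
Reached: renide, lunine, and ionane — 3 of the 4.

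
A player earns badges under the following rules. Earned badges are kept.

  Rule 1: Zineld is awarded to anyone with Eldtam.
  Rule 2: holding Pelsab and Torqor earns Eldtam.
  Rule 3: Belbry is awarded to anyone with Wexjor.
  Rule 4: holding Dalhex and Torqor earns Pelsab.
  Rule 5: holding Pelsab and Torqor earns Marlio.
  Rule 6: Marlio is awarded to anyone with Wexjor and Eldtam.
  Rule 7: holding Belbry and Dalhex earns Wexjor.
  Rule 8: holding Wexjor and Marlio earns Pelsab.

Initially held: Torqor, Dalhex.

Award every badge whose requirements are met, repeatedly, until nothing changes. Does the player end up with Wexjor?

No

Wexjor would need Belbry and Dalhex (Rule 7), but Belbry is never earned.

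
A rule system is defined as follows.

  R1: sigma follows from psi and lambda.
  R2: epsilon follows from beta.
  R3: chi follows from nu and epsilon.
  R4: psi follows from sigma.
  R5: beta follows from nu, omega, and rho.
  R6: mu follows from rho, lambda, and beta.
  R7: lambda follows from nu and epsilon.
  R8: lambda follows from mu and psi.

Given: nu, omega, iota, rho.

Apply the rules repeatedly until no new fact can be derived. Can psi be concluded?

psi would need sigma (R4), but sigma is never established.

No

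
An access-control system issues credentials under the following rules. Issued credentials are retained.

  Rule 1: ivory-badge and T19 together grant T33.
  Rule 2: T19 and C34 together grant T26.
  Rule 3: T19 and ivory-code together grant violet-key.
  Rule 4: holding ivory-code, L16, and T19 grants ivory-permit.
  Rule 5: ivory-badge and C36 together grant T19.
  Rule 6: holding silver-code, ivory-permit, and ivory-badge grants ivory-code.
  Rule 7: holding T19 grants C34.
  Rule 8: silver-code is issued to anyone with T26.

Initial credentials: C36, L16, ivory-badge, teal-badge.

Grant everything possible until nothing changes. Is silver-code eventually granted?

Yes

Holding ivory-badge and C36 grants T19 (Rule 5).
Holding T19 grants C34 (Rule 7).
Holding T19 and C34 grants T26 (Rule 2).
Holding T26 grants silver-code (Rule 8).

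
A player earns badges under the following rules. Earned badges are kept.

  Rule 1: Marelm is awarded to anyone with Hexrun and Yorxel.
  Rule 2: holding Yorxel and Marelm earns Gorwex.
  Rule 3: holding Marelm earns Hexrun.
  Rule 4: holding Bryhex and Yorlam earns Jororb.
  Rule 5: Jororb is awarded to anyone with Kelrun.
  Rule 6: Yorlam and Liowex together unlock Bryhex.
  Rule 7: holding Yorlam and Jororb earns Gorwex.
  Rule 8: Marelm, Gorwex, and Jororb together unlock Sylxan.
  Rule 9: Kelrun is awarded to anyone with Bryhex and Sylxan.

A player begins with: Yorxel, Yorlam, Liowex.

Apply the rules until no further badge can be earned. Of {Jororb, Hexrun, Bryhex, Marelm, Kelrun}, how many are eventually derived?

2

With Yorlam and Liowex, Bryhex is earned (Rule 6).
With Bryhex and Yorlam, Jororb is earned (Rule 4).
Jororb: reached.
Hexrun would need Marelm (Rule 3), but Marelm is never earned.
Bryhex: reached.
Marelm would need Hexrun and Yorxel (Rule 1), but Hexrun is never earned.
Kelrun would need Bryhex and Sylxan (Rule 9), but Sylxan is never earned.
Reached: Jororb and Bryhex — 2 of the 5.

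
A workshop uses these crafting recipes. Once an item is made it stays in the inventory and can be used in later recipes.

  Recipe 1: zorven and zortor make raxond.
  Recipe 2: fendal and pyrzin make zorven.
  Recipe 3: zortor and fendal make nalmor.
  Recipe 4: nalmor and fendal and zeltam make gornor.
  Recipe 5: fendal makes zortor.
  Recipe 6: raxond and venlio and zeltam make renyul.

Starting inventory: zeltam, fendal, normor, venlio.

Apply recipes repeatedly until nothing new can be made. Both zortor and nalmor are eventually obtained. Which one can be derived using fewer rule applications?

zortor

zortor: Using Recipe 5, fendal makes zortor. [1 rule application]
nalmor: Using Recipe 5, fendal makes zortor. Using Recipe 3, zortor and fendal make nalmor. [2 rule applications]
zortor needs fewer.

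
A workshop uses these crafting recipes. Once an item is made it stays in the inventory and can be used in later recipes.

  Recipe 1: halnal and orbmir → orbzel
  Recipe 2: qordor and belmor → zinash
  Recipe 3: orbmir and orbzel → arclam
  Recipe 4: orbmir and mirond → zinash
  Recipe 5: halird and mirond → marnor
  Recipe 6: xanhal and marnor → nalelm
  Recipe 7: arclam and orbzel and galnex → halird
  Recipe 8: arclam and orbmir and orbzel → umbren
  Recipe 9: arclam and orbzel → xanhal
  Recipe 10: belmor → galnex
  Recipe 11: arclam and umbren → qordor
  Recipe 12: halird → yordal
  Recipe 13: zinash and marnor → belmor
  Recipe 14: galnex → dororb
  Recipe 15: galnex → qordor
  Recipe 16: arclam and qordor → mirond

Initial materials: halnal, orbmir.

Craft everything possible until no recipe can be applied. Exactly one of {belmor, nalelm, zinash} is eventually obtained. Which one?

Using Recipe 1, halnal and orbmir make orbzel.
Using Recipe 3, orbmir and orbzel make arclam.
Using Recipe 8, arclam, orbmir, and orbzel make umbren.
Using Recipe 11, arclam and umbren make qordor.
Using Recipe 16, arclam and qordor make mirond.
Using Recipe 4, orbmir and mirond make zinash.
belmor would need zinash and marnor (Recipe 13), but marnor is never obtained. nalelm would need xanhal and marnor (Recipe 6), but marnor is never obtained.

zinash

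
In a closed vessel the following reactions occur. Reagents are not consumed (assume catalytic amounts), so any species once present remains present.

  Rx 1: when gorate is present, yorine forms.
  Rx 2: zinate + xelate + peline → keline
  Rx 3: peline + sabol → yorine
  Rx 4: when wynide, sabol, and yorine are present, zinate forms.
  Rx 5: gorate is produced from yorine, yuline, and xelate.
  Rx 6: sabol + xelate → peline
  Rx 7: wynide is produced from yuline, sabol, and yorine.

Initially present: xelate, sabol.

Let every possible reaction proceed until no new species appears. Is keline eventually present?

keline would need zinate, xelate, and peline (Rx 2), but zinate never forms.

No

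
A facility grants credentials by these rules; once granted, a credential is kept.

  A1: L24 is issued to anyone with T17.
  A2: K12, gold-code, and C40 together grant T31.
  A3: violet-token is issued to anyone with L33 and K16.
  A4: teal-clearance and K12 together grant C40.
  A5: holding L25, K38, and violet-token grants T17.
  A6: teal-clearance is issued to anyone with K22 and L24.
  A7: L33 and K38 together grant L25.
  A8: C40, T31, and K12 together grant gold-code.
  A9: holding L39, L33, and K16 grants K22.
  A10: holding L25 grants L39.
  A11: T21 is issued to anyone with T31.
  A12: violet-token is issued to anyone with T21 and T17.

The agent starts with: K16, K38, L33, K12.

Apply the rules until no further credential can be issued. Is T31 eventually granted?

No

T31 would need K12, gold-code, and C40 (A2), but gold-code is never granted.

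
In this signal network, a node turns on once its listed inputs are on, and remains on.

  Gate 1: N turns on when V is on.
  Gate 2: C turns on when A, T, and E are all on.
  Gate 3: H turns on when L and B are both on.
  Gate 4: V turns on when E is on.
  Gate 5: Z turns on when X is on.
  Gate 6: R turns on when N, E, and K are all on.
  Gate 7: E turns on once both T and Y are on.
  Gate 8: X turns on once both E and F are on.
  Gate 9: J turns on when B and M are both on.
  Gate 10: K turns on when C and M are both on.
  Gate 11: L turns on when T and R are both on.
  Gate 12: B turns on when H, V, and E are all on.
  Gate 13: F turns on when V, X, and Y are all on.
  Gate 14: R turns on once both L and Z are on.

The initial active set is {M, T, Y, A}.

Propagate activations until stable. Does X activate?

X would need E and F (Gate 8), but F never turns on.

No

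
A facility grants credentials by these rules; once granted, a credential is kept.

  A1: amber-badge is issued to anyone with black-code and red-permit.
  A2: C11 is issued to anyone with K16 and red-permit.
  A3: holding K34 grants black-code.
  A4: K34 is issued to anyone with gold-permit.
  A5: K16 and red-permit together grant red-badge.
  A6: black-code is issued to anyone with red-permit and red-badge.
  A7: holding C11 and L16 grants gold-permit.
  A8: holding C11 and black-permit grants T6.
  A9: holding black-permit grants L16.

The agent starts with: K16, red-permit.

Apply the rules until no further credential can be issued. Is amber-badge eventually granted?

Holding K16 and red-permit grants red-badge (A5).
Holding red-permit and red-badge grants black-code (A6).
Holding black-code and red-permit grants amber-badge (A1).

Yes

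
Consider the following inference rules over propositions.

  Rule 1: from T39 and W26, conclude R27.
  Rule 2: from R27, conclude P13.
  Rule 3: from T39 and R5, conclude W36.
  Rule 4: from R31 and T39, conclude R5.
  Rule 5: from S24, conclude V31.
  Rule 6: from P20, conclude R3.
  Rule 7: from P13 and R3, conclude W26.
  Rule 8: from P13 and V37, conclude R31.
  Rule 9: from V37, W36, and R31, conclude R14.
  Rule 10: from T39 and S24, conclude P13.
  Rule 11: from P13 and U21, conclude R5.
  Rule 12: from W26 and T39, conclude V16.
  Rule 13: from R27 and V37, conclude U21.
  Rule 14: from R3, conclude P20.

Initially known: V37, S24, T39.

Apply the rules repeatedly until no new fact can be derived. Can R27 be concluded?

No

R27 would need T39 and W26 (Rule 1), but W26 is never established.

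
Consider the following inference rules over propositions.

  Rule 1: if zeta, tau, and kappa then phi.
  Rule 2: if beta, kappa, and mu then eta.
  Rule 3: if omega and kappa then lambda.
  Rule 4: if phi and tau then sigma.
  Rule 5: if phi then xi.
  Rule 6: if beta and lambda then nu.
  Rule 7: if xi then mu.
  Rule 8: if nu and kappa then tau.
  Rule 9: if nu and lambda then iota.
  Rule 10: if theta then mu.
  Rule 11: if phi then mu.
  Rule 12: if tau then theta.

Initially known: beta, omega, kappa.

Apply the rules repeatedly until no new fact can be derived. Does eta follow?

Yes

omega and kappa hold, so lambda follows (Rule 3).
beta and lambda hold, so nu follows (Rule 6).
nu and kappa hold, so tau follows (Rule 8).
tau holds, so theta follows (Rule 12).
From theta, Rule 10 gives mu.
beta, kappa, and mu hold, so eta follows (Rule 2).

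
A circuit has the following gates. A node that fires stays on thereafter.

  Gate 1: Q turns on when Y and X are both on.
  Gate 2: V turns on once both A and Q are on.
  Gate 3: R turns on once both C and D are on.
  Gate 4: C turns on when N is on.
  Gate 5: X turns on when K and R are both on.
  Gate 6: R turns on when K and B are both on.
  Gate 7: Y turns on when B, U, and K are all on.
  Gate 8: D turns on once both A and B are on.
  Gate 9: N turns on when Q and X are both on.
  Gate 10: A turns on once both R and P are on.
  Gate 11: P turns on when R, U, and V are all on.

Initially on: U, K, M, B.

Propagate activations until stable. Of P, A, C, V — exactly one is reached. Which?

Gate 6: K and B on → R on.
B, U, and K are on, so Y turns on (Gate 7).
K and R are on, so X turns on (Gate 5).
Gate 1: Y and X on → Q on.
Q and X are on, so N turns on (Gate 9).
N is on, so C turns on (Gate 4).
P would need R, U, and V (Gate 11), but V never turns on. V would need A and Q (Gate 2), but A never turns on. A would need R and P (Gate 10), but P never turns on.

C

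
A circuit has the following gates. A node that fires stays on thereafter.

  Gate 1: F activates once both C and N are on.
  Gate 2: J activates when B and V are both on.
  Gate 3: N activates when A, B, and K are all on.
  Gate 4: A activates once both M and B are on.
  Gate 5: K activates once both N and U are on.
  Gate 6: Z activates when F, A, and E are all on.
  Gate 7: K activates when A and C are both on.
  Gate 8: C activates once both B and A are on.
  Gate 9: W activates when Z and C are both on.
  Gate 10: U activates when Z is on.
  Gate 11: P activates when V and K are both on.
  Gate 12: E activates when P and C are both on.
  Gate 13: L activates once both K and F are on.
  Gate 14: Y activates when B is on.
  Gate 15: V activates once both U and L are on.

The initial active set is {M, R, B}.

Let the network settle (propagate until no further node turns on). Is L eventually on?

M and B are on, so A activates (Gate 4).
Gate 8: B and A on → C on.
A and C are on, so K activates (Gate 7).
A, B, and K are on, so N activates (Gate 3).
C and N are on, so F activates (Gate 1).
K and F are on, so L activates (Gate 13).

Yes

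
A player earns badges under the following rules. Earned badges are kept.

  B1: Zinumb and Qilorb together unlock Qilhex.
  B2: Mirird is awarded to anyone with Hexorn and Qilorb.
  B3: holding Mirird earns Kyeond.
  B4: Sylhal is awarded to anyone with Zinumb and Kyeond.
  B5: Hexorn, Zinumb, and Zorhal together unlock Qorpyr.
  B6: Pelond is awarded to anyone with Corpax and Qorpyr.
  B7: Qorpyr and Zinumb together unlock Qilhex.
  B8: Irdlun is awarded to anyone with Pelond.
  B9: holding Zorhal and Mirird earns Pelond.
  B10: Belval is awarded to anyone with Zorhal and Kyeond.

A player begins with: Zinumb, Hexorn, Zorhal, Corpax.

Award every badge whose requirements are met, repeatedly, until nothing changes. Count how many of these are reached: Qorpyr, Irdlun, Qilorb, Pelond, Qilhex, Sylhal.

4

With Hexorn, Zinumb, and Zorhal, Qorpyr is earned (B5).
With Corpax and Qorpyr, Pelond is earned (B6).
With Qorpyr and Zinumb, Qilhex is earned (B7).
With Pelond, Irdlun is earned (B8).
Qorpyr: reached.
Irdlun: reached.
No rule produces Qilorb, and it is not given.
Pelond: reached.
Qilhex: reached.
Sylhal would need Zinumb and Kyeond (B4), but Kyeond is never earned.
Reached: Qorpyr, Irdlun, Pelond, and Qilhex — 4 of the 6.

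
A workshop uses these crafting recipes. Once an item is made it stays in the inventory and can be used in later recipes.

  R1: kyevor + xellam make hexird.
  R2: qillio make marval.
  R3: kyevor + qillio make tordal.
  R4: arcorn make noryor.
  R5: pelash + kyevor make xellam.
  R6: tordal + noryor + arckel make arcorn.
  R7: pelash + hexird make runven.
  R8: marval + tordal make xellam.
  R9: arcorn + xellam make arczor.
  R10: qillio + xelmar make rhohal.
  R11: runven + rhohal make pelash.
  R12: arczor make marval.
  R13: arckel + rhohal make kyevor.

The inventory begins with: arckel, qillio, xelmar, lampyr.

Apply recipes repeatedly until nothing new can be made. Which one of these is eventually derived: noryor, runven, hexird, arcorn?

qillio → marval (R2).
qillio + xelmar → rhohal (R10).
arckel + rhohal → kyevor (R13).
kyevor + qillio → tordal (R3).
Using R8, marval and tordal make xellam.
kyevor + xellam → hexird (R1).
runven would need pelash and hexird (R7), but pelash is never obtained. arcorn would need tordal, noryor, and arckel (R6), but noryor is never obtained. noryor would need arcorn (R4), but arcorn is never obtained.

hexird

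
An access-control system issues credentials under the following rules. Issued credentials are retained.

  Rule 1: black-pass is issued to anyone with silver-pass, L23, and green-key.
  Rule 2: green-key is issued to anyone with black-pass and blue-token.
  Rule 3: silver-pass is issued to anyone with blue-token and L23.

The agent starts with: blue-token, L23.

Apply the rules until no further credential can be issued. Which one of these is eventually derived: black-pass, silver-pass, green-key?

Holding blue-token and L23 grants silver-pass (Rule 3).
black-pass would need silver-pass, L23, and green-key (Rule 1), but green-key is never granted. green-key would need black-pass and blue-token (Rule 2), but black-pass is never granted.

silver-pass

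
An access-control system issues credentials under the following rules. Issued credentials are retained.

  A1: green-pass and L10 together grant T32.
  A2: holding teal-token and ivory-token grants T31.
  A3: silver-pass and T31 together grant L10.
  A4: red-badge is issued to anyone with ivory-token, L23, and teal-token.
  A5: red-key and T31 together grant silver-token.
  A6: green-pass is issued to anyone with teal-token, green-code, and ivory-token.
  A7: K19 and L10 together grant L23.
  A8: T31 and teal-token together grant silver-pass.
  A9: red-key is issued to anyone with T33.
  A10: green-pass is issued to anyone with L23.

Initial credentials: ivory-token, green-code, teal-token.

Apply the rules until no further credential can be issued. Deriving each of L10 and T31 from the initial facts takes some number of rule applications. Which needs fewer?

T31

T31: Holding teal-token and ivory-token grants T31 (A2). [1 rule application]
L10: Holding teal-token and ivory-token grants T31 (A2). Holding T31 and teal-token grants silver-pass (A8). Holding silver-pass and T31 grants L10 (A3). [3 rule applications]
T31 needs fewer.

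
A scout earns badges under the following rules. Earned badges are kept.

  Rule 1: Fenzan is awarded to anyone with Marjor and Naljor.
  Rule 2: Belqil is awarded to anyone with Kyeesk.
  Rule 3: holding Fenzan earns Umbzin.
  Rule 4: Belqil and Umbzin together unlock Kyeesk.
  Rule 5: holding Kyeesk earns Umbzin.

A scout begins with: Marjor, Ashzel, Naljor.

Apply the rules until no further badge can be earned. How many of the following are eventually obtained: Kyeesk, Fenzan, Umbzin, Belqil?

With Marjor and Naljor, Fenzan is earned (Rule 1).
With Fenzan, Umbzin is earned (Rule 3).
Kyeesk would need Belqil and Umbzin (Rule 4), but Belqil is never earned.
Fenzan: reached.
Umbzin: reached.
Belqil would need Kyeesk (Rule 2), but Kyeesk is never earned.
Reached: Fenzan and Umbzin — 2 of the 4.

2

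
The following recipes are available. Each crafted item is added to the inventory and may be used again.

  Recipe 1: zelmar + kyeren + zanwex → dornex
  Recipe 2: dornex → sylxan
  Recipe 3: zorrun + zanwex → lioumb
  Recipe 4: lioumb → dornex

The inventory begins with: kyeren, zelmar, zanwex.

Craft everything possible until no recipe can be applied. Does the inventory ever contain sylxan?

Yes

zelmar + kyeren + zanwex → dornex (Recipe 1).
Using Recipe 2, dornex makes sylxan.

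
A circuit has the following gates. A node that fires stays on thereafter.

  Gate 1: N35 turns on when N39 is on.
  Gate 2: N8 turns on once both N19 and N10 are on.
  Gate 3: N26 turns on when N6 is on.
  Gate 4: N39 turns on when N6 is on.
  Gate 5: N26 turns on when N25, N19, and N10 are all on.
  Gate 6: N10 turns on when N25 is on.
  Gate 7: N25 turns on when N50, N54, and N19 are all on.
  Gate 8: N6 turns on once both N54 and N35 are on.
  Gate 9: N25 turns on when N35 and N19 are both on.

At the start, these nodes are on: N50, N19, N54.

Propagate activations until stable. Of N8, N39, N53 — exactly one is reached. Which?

Gate 7: N50, N54, and N19 on → N25 on.
N25 is on, so N10 turns on (Gate 6).
Gate 2: N19 and N10 on → N8 on.
N39 would need N6 (Gate 4), but N6 never turns on. No rule produces N53, and it is not given.

N8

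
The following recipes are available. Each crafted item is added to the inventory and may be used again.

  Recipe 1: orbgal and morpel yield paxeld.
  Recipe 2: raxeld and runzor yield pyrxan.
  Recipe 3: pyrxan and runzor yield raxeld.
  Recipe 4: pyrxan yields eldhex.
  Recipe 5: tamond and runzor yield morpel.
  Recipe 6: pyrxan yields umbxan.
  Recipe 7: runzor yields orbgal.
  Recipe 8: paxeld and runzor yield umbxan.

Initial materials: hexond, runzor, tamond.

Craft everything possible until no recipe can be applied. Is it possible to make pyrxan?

pyrxan would need raxeld and runzor (Recipe 2), but raxeld is never obtained.

No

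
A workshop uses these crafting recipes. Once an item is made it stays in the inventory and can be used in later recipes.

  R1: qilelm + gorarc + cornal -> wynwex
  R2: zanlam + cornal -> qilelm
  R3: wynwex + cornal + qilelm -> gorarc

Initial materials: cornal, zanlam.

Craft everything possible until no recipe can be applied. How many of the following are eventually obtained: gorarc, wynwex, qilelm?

zanlam + cornal -> qilelm (R2).
gorarc would need wynwex, cornal, and qilelm (R3), but wynwex is never obtained.
wynwex would need qilelm, gorarc, and cornal (R1), but gorarc is never obtained.
qilelm: reached.
Reached: qilelm — 1 of the 3.

1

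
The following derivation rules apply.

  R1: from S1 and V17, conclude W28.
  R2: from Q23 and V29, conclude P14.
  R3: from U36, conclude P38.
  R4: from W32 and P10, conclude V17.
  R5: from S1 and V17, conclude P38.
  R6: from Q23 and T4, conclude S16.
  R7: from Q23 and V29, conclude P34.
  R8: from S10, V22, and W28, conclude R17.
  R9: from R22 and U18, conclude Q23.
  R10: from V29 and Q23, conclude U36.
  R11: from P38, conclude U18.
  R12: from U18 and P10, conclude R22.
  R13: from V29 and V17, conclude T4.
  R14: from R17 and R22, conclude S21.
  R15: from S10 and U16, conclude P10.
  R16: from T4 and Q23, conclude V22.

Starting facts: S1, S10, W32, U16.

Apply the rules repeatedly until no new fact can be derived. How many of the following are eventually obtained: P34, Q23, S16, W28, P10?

3

S10 and U16 hold, so P10 follows (R15).
From W32 and P10, R4 gives V17.
S1 and V17 hold, so P38 follows (R5).
From S1 and V17, R1 gives W28.
P38 holds, so U18 follows (R11).
From U18 and P10, R12 gives R22.
From R22 and U18, R9 gives Q23.
P34 would need Q23 and V29 (R7), but V29 is never established.
Q23: reached.
S16 would need Q23 and T4 (R6), but T4 is never established.
W28: reached.
P10: reached.
Reached: Q23, W28, and P10 — 3 of the 5.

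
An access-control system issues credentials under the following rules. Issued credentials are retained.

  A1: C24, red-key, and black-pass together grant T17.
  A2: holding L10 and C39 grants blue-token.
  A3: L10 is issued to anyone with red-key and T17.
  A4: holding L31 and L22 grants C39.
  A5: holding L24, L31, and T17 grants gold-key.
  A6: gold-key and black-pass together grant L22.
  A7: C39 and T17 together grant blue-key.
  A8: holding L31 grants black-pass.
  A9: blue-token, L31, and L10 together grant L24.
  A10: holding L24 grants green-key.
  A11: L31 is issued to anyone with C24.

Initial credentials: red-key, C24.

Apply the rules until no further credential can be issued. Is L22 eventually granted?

No

L22 would need gold-key and black-pass (A6), but gold-key is never granted.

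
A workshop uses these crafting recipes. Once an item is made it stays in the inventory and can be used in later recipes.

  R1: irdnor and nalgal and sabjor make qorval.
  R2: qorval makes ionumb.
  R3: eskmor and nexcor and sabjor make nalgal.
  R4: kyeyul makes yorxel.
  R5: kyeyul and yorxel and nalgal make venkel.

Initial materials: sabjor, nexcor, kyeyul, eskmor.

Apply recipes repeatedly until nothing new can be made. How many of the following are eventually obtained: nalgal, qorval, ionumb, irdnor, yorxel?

eskmor and nexcor and sabjor → nalgal (R3).
Using R4, kyeyul makes yorxel.
nalgal: reached.
qorval would need irdnor, nalgal, and sabjor (R1), but irdnor is never obtained.
ionumb would need qorval (R2), but qorval is never obtained.
No rule produces irdnor, and it is not given.
yorxel: reached.
Reached: nalgal and yorxel — 2 of the 5.

2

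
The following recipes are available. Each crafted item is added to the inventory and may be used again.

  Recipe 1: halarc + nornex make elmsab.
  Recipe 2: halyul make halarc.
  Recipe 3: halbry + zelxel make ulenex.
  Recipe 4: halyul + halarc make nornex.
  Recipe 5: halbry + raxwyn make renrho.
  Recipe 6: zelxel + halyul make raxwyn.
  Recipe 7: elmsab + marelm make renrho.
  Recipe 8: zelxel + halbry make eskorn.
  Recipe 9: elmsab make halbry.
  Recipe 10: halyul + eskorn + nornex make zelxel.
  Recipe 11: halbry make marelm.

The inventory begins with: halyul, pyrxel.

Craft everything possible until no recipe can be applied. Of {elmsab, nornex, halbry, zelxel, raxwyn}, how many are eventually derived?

3

Using Recipe 2, halyul makes halarc.
Using Recipe 4, halyul and halarc make nornex.
Using Recipe 1, halarc and nornex make elmsab.
elmsab → halbry (Recipe 9).
elmsab: reached.
nornex: reached.
halbry: reached.
zelxel would need halyul, eskorn, and nornex (Recipe 10), but eskorn is never obtained.
raxwyn would need zelxel and halyul (Recipe 6), but zelxel is never obtained.
Reached: elmsab, nornex, and halbry — 3 of the 5.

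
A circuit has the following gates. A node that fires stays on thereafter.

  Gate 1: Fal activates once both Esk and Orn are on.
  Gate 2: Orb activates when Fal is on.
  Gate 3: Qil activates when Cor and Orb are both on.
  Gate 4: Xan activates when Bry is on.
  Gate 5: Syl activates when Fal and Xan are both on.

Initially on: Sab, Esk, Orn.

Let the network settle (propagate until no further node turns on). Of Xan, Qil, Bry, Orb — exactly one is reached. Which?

Orb

Esk and Orn are on, so Fal activates (Gate 1).
Fal is on, so Orb activates (Gate 2).
No rule produces Bry, and it is not given. Qil would need Cor and Orb (Gate 3), but Cor never turns on. Xan would need Bry (Gate 4), but Bry never turns on.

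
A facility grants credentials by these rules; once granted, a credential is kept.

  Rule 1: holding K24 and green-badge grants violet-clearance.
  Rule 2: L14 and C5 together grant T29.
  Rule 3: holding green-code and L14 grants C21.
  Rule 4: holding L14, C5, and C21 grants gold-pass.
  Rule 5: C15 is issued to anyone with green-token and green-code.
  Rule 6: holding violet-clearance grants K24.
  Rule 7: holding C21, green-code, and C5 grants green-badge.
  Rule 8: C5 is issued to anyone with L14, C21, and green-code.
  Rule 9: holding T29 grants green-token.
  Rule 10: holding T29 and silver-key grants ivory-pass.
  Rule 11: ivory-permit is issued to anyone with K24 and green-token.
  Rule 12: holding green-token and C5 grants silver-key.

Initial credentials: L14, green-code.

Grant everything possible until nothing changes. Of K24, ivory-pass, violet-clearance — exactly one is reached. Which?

ivory-pass

Holding green-code and L14 grants C21 (Rule 3).
Holding L14, C21, and green-code grants C5 (Rule 8).
Holding L14 and C5 grants T29 (Rule 2).
Holding T29 grants green-token (Rule 9).
Holding green-token and C5 grants silver-key (Rule 12).
Holding T29 and silver-key grants ivory-pass (Rule 10).
K24 would need violet-clearance (Rule 6), but violet-clearance is never granted. violet-clearance would need K24 and green-badge (Rule 1), but K24 is never granted.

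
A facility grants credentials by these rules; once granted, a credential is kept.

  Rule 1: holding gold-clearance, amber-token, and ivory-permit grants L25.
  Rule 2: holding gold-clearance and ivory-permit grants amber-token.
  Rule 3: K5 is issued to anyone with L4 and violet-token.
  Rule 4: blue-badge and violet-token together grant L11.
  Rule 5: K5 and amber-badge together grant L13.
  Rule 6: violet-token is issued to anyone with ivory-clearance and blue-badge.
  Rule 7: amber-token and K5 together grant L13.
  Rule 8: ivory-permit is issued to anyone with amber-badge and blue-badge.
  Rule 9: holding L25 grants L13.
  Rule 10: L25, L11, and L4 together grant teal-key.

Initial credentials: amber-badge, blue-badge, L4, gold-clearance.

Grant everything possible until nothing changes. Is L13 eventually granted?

Holding amber-badge and blue-badge grants ivory-permit (Rule 8).
Holding gold-clearance and ivory-permit grants amber-token (Rule 2).
Holding gold-clearance, amber-token, and ivory-permit grants L25 (Rule 1).
Holding L25 grants L13 (Rule 9).

Yes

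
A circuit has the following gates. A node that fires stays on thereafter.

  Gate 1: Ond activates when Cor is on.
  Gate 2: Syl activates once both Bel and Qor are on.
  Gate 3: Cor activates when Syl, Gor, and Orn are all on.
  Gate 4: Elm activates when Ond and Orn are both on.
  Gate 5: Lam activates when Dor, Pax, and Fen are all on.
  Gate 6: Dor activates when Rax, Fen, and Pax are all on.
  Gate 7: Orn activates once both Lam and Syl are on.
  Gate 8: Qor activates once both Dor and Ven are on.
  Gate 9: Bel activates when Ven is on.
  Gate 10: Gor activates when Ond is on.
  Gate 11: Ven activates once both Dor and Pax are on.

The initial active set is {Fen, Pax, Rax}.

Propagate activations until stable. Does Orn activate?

Rax, Fen, and Pax are on, so Dor activates (Gate 6).
Dor, Pax, and Fen are on, so Lam activates (Gate 5).
Gate 11: Dor and Pax on → Ven on.
Gate 8: Dor and Ven on → Qor on.
Ven is on, so Bel activates (Gate 9).
Gate 2: Bel and Qor on → Syl on.
Lam and Syl are on, so Orn activates (Gate 7).

Yes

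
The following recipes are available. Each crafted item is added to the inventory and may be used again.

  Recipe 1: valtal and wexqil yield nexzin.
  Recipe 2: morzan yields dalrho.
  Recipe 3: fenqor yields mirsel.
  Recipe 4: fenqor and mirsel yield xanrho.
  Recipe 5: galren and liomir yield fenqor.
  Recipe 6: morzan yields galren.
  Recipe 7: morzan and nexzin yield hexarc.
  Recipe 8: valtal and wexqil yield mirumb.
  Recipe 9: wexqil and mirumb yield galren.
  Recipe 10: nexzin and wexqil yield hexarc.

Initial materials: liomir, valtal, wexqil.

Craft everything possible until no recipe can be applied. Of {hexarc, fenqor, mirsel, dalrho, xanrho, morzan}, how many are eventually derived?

4

Using Recipe 8, valtal and wexqil make mirumb.
valtal and wexqil → nexzin (Recipe 1).
nexzin and wexqil → hexarc (Recipe 10).
Using Recipe 9, wexqil and mirumb make galren.
Using Recipe 5, galren and liomir make fenqor.
Using Recipe 3, fenqor makes mirsel.
Using Recipe 4, fenqor and mirsel make xanrho.
hexarc: reached.
fenqor: reached.
mirsel: reached.
dalrho would need morzan (Recipe 2), but morzan is never obtained.
xanrho: reached.
No rule produces morzan, and it is not given.
Reached: hexarc, fenqor, mirsel, and xanrho — 4 of the 6.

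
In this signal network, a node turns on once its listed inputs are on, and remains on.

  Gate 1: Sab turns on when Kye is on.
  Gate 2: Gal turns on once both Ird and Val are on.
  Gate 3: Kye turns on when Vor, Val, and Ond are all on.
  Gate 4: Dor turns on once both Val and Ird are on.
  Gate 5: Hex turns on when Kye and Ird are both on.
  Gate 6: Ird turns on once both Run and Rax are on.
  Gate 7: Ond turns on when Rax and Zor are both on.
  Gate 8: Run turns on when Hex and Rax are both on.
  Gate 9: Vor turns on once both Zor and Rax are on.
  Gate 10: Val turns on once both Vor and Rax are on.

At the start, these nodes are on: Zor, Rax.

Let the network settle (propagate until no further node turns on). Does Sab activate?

Rax and Zor are on, so Ond turns on (Gate 7).
Gate 9: Zor and Rax on → Vor on.
Vor and Rax are on, so Val turns on (Gate 10).
Gate 3: Vor, Val, and Ond on → Kye on.
Gate 1: Kye on → Sab on.

Yes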